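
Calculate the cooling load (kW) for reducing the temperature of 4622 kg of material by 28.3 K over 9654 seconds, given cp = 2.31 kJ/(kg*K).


Q = m * cp * dT / t
Q = 4622 * 2.31 * 28.3 / 9654
Q = 31.298 kW

31.298


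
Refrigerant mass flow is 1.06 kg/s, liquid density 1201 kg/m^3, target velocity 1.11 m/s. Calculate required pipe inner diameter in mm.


A = m_dot / (rho * v) = 1.06 / (1201 * 1.11) = 0.0007951331848 m^2
d = sqrt(4*A/pi) * 1000
d = 31.8 mm

31.8


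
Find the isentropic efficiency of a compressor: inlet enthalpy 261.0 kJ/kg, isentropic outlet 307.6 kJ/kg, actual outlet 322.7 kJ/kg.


dh_ideal = 307.6 - 261.0 = 46.6 kJ/kg
dh_actual = 322.7 - 261.0 = 61.7 kJ/kg
eta_s = dh_ideal / dh_actual = 46.6 / 61.7
eta_s = 0.7553

0.7553


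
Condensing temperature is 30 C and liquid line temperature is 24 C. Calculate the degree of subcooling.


Subcooling = T_cond - T_liquid
Subcooling = 30 - 24
Subcooling = 6 K

6


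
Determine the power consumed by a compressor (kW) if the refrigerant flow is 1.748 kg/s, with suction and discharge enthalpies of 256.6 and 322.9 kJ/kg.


dh = 322.9 - 256.6 = 66.3 kJ/kg
W = m_dot * dh = 1.748 * 66.3 = 115.89 kW

115.89


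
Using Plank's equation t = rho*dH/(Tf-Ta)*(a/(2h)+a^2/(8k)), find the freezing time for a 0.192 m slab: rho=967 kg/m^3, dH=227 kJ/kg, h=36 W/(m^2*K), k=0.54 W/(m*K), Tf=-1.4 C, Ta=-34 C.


dT = -1.4 - (-34) = 32.6 K
term1 = a/(2h) = 0.192/(2*36) = 0.002666666667
term2 = a^2/(8k) = 0.192^2/(8*0.54) = 0.008533333333
t = rho*dH*1000/dT * (term1 + term2)
t = 967*227*1000/32.6 * (0.002666666667 + 0.008533333333)
t = 75414 s

75414


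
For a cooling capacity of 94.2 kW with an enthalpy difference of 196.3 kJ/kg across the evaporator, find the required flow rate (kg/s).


m_dot = Q / dh
m_dot = 94.2 / 196.3
m_dot = 0.4799 kg/s

0.4799


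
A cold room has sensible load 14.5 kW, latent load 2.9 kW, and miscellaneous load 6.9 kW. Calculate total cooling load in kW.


Q_total = Q_s + Q_l + Q_misc
Q_total = 14.5 + 2.9 + 6.9
Q_total = 24.3 kW

24.3


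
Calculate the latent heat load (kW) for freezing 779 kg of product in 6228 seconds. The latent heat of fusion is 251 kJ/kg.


Q_lat = m * h_fg / t
Q_lat = 779 * 251 / 6228
Q_lat = 31.4 kW

31.4


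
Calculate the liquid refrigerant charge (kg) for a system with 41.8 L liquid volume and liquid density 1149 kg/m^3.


Charge = V * rho / 1000
Charge = 41.8 * 1149 / 1000
Charge = 48.03 kg

48.03


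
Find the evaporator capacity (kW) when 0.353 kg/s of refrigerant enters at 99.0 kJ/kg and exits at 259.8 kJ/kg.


dh = 259.8 - 99.0 = 160.8 kJ/kg
Q_evap = m_dot * dh = 0.353 * 160.8
Q_evap = 56.76 kW

56.76


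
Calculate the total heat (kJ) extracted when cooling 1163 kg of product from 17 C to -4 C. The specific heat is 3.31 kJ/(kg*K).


dT = 17 - (-4) = 21 K
Q = m * cp * dT = 1163 * 3.31 * 21
Q = 80840 kJ

80840


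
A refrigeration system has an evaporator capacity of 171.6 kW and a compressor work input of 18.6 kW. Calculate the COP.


COP = Q_evap / W
COP = 171.6 / 18.6
COP = 9.226

9.226


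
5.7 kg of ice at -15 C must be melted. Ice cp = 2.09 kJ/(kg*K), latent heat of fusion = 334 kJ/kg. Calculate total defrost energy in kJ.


Sensible heat = cp * dT = 2.09 * 15 = 31.35 kJ/kg
Total per kg = 31.35 + 334 = 365.35 kJ/kg
Q = m * total = 5.7 * 365.35
Q = 2082.5 kJ

2082.5


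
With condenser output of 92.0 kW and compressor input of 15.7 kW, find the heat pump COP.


COP_hp = Q_cond / W
COP_hp = 92.0 / 15.7
COP_hp = 5.86

5.86


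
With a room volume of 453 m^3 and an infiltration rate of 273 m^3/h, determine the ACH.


ACH = flow / volume
ACH = 273 / 453
ACH = 0.603

0.603


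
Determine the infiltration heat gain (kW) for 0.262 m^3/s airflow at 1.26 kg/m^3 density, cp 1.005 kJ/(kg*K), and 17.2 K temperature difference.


Q = V_dot * rho * cp * dT
Q = 0.262 * 1.26 * 1.005 * 17.2
Q = 5.706 kW

5.706


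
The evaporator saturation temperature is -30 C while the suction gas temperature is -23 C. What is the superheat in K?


Superheat = T_suction - T_evap
Superheat = -23 - (-30)
Superheat = 7 K

7


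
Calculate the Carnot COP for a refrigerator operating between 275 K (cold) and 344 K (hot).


dT = 344 - 275 = 69 K
COP_carnot = T_cold / dT = 275 / 69
COP_carnot = 3.986

3.986


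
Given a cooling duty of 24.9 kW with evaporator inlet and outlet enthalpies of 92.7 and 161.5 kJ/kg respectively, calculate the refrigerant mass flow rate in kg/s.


dh = 161.5 - 92.7 = 68.8 kJ/kg
m_dot = Q / dh = 24.9 / 68.8 = 0.3619 kg/s

0.3619


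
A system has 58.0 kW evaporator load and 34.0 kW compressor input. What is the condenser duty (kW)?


Q_cond = Q_evap + W
Q_cond = 58.0 + 34.0
Q_cond = 92.0 kW

92.0


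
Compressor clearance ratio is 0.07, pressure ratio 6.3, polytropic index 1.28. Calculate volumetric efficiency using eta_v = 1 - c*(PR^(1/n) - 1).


PR^(1/n) = 6.3^(1/1.28) = 4.21196549
eta_v = 1 - 0.07 * (4.21196549 - 1)
eta_v = 0.7752

0.7752


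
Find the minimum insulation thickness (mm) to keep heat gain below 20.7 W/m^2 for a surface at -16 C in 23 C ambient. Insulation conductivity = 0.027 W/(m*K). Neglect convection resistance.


dT = 23 - (-16) = 39 K
thickness = k * dT / q_max * 1000
thickness = 0.027 * 39 / 20.7 * 1000
thickness = 50.9 mm

50.9


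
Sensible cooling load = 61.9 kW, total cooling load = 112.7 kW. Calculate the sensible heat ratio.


SHR = Q_sensible / Q_total
SHR = 61.9 / 112.7
SHR = 0.549

0.549


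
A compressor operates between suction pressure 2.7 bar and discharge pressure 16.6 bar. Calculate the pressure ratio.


PR = P_high / P_low
PR = 16.6 / 2.7
PR = 6.148

6.148


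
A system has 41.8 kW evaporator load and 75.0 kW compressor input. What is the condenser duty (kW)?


Q_cond = Q_evap + W
Q_cond = 41.8 + 75.0
Q_cond = 116.8 kW

116.8


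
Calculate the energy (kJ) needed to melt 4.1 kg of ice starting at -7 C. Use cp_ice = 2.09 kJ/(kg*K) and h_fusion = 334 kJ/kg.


Sensible heat = cp * dT = 2.09 * 7 = 14.63 kJ/kg
Total per kg = 14.63 + 334 = 348.63 kJ/kg
Q = m * total = 4.1 * 348.63
Q = 1429.4 kJ

1429.4


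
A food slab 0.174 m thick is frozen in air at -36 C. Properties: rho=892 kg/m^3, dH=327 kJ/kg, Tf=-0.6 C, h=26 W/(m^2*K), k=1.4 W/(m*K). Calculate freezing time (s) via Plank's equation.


dT = -0.6 - (-36) = 35.4 K
term1 = a/(2h) = 0.174/(2*26) = 0.003346153846
term2 = a^2/(8k) = 0.174^2/(8*1.4) = 0.002703214286
t = rho*dH*1000/dT * (term1 + term2)
t = 892*327*1000/35.4 * (0.003346153846 + 0.002703214286)
t = 49845 s

49845


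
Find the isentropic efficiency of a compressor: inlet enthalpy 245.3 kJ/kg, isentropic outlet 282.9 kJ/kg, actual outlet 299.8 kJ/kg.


dh_ideal = 282.9 - 245.3 = 37.6 kJ/kg
dh_actual = 299.8 - 245.3 = 54.5 kJ/kg
eta_s = dh_ideal / dh_actual = 37.6 / 54.5
eta_s = 0.6899

0.6899


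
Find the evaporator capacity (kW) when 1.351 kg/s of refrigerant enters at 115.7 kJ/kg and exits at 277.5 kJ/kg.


dh = 277.5 - 115.7 = 161.8 kJ/kg
Q_evap = m_dot * dh = 1.351 * 161.8
Q_evap = 218.59 kW

218.59


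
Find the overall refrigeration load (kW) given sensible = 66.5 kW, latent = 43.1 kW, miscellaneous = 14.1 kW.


Q_total = Q_s + Q_l + Q_misc
Q_total = 66.5 + 43.1 + 14.1
Q_total = 123.7 kW

123.7


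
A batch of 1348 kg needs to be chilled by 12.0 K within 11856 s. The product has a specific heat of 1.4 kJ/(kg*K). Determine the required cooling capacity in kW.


Q = m * cp * dT / t
Q = 1348 * 1.4 * 12.0 / 11856
Q = 1.91 kW

1.91


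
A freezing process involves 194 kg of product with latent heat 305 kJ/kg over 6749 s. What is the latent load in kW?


Q_lat = m * h_fg / t
Q_lat = 194 * 305 / 6749
Q_lat = 8.77 kW

8.77


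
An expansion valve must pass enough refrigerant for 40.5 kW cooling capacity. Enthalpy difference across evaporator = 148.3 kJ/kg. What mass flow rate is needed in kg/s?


m_dot = Q / dh
m_dot = 40.5 / 148.3
m_dot = 0.2731 kg/s

0.2731


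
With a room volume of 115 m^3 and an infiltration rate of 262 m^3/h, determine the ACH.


ACH = flow / volume
ACH = 262 / 115
ACH = 2.278

2.278


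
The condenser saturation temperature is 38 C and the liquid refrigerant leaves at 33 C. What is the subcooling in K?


Subcooling = T_cond - T_liquid
Subcooling = 38 - 33
Subcooling = 5 K

5


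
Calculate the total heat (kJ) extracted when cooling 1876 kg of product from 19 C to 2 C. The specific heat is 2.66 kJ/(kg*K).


dT = 19 - (2) = 17 K
Q = m * cp * dT = 1876 * 2.66 * 17
Q = 84833 kJ

84833


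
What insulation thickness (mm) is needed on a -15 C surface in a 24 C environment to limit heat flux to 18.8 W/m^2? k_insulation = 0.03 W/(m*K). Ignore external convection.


dT = 24 - (-15) = 39 K
thickness = k * dT / q_max * 1000
thickness = 0.03 * 39 / 18.8 * 1000
thickness = 62.2 mm

62.2


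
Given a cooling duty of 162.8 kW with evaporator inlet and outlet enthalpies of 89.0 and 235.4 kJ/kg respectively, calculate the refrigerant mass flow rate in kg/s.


dh = 235.4 - 89.0 = 146.4 kJ/kg
m_dot = Q / dh = 162.8 / 146.4 = 1.112 kg/s

1.112


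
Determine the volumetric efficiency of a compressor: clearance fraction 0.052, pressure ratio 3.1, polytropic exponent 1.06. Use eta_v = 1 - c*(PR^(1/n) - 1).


PR^(1/n) = 3.1^(1/1.06) = 2.90769445
eta_v = 1 - 0.052 * (2.90769445 - 1)
eta_v = 0.9008

0.9008


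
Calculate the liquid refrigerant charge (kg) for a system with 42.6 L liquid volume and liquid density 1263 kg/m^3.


Charge = V * rho / 1000
Charge = 42.6 * 1263 / 1000
Charge = 53.8 kg

53.8


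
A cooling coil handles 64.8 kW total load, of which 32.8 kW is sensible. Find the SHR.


SHR = Q_sensible / Q_total
SHR = 32.8 / 64.8
SHR = 0.506

0.506


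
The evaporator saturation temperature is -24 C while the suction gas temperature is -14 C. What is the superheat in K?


Superheat = T_suction - T_evap
Superheat = -14 - (-24)
Superheat = 10 K

10


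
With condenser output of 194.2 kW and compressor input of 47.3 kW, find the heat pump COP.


COP_hp = Q_cond / W
COP_hp = 194.2 / 47.3
COP_hp = 4.106

4.106


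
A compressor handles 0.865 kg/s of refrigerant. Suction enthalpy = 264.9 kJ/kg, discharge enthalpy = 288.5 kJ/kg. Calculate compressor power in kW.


dh = 288.5 - 264.9 = 23.6 kJ/kg
W = m_dot * dh = 0.865 * 23.6 = 20.41 kW

20.41


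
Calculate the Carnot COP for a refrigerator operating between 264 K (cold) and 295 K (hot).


dT = 295 - 264 = 31 K
COP_carnot = T_cold / dT = 264 / 31
COP_carnot = 8.516

8.516


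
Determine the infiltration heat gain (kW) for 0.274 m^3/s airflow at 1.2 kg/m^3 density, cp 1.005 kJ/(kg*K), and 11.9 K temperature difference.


Q = V_dot * rho * cp * dT
Q = 0.274 * 1.2 * 1.005 * 11.9
Q = 3.932 kW

3.932


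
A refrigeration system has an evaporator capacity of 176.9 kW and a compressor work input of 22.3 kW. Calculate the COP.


COP = Q_evap / W
COP = 176.9 / 22.3
COP = 7.933

7.933


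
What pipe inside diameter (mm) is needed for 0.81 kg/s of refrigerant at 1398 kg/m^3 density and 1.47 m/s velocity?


A = m_dot / (rho * v) = 0.81 / (1398 * 1.47) = 0.0003941490759 m^2
d = sqrt(4*A/pi) * 1000
d = 22.4 mm

22.4


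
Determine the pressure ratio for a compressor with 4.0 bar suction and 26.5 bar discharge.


PR = P_high / P_low
PR = 26.5 / 4.0
PR = 6.625

6.625


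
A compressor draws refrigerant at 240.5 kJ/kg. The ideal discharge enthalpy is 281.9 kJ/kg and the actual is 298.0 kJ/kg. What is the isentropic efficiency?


dh_ideal = 281.9 - 240.5 = 41.4 kJ/kg
dh_actual = 298.0 - 240.5 = 57.5 kJ/kg
eta_s = dh_ideal / dh_actual = 41.4 / 57.5
eta_s = 0.72

0.72


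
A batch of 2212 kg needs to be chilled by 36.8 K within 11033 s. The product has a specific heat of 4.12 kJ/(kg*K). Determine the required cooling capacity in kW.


Q = m * cp * dT / t
Q = 2212 * 4.12 * 36.8 / 11033
Q = 30.397 kW

30.397


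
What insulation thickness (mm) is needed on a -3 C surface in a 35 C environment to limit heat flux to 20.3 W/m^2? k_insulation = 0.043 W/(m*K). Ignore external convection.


dT = 35 - (-3) = 38 K
thickness = k * dT / q_max * 1000
thickness = 0.043 * 38 / 20.3 * 1000
thickness = 80.5 mm

80.5


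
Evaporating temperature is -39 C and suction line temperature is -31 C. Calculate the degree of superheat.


Superheat = T_suction - T_evap
Superheat = -31 - (-39)
Superheat = 8 K

8


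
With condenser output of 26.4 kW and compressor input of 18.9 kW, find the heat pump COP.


COP_hp = Q_cond / W
COP_hp = 26.4 / 18.9
COP_hp = 1.397

1.397


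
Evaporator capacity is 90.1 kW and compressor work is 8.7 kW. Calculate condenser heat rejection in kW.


Q_cond = Q_evap + W
Q_cond = 90.1 + 8.7
Q_cond = 98.8 kW

98.8


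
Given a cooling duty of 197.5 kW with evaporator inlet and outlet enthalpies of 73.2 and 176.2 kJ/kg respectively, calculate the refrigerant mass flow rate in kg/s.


dh = 176.2 - 73.2 = 103.0 kJ/kg
m_dot = Q / dh = 197.5 / 103.0 = 1.9175 kg/s

1.9175


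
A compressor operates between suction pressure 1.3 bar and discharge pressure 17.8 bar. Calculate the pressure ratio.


PR = P_high / P_low
PR = 17.8 / 1.3
PR = 13.692

13.692


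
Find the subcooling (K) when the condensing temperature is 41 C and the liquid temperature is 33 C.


Subcooling = T_cond - T_liquid
Subcooling = 41 - 33
Subcooling = 8 K

8


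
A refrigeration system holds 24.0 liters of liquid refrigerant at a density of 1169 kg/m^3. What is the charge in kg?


Charge = V * rho / 1000
Charge = 24.0 * 1169 / 1000
Charge = 28.06 kg

28.06


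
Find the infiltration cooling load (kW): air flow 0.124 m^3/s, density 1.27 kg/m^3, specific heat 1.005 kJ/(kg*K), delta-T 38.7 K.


Q = V_dot * rho * cp * dT
Q = 0.124 * 1.27 * 1.005 * 38.7
Q = 6.125 kW

6.125


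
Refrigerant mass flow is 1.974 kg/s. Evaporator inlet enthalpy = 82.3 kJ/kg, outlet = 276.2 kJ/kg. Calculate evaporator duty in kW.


dh = 276.2 - 82.3 = 193.9 kJ/kg
Q_evap = m_dot * dh = 1.974 * 193.9
Q_evap = 382.76 kW

382.76


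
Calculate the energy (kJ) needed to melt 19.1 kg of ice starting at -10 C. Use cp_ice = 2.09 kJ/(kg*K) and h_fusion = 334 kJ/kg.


Sensible heat = cp * dT = 2.09 * 10 = 20.9 kJ/kg
Total per kg = 20.9 + 334 = 354.9 kJ/kg
Q = m * total = 19.1 * 354.9
Q = 6778.6 kJ

6778.6


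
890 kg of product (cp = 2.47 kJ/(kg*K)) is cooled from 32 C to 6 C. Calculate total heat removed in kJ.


dT = 32 - (6) = 26 K
Q = m * cp * dT = 890 * 2.47 * 26
Q = 57156 kJ

57156


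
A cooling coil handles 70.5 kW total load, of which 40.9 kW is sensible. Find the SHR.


SHR = Q_sensible / Q_total
SHR = 40.9 / 70.5
SHR = 0.58

0.58


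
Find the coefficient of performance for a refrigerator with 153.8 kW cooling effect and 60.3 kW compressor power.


COP = Q_evap / W
COP = 153.8 / 60.3
COP = 2.551

2.551


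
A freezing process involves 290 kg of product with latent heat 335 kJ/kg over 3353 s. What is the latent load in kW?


Q_lat = m * h_fg / t
Q_lat = 290 * 335 / 3353
Q_lat = 28.97 kW

28.97


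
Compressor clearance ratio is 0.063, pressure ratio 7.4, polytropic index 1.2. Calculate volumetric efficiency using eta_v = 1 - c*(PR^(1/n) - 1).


PR^(1/n) = 7.4^(1/1.2) = 5.30102395
eta_v = 1 - 0.063 * (5.30102395 - 1)
eta_v = 0.729

0.729


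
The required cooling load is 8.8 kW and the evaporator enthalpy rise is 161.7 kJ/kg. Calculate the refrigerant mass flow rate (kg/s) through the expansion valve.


m_dot = Q / dh
m_dot = 8.8 / 161.7
m_dot = 0.0544 kg/s

0.0544


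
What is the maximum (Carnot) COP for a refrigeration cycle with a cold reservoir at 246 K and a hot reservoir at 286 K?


dT = 286 - 246 = 40 K
COP_carnot = T_cold / dT = 246 / 40
COP_carnot = 6.15

6.15


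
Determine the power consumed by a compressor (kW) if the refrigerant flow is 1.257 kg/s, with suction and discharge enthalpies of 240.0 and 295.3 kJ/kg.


dh = 295.3 - 240.0 = 55.3 kJ/kg
W = m_dot * dh = 1.257 * 55.3 = 69.51 kW

69.51


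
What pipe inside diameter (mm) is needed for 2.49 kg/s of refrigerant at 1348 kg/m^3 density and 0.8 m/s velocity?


A = m_dot / (rho * v) = 2.49 / (1348 * 0.8) = 0.002308976261 m^2
d = sqrt(4*A/pi) * 1000
d = 54.2 mm

54.2


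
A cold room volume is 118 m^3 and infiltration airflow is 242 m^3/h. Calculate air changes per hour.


ACH = flow / volume
ACH = 242 / 118
ACH = 2.051

2.051


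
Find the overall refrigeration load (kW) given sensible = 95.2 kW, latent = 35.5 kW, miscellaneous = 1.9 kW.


Q_total = Q_s + Q_l + Q_misc
Q_total = 95.2 + 35.5 + 1.9
Q_total = 132.6 kW

132.6


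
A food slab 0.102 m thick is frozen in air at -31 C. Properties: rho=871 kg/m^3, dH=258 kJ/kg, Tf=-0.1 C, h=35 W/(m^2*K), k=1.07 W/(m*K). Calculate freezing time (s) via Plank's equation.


dT = -0.1 - (-31) = 30.9 K
term1 = a/(2h) = 0.102/(2*35) = 0.001457142857
term2 = a^2/(8k) = 0.102^2/(8*1.07) = 0.001215420561
t = rho*dH*1000/dT * (term1 + term2)
t = 871*258*1000/30.9 * (0.001457142857 + 0.001215420561)
t = 19436 s

19436


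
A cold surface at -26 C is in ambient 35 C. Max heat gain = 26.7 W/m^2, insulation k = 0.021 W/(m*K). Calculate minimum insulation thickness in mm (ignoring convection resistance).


dT = 35 - (-26) = 61 K
thickness = k * dT / q_max * 1000
thickness = 0.021 * 61 / 26.7 * 1000
thickness = 48.0 mm

48.0


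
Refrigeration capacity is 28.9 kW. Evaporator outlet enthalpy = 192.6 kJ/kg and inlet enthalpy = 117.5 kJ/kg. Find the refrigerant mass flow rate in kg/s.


dh = 192.6 - 117.5 = 75.1 kJ/kg
m_dot = Q / dh = 28.9 / 75.1 = 0.3848 kg/s

0.3848


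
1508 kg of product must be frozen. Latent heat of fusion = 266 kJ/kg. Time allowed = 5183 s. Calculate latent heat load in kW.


Q_lat = m * h_fg / t
Q_lat = 1508 * 266 / 5183
Q_lat = 77.39 kW

77.39


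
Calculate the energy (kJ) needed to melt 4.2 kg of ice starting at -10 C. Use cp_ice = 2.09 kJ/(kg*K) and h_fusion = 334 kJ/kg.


Sensible heat = cp * dT = 2.09 * 10 = 20.9 kJ/kg
Total per kg = 20.9 + 334 = 354.9 kJ/kg
Q = m * total = 4.2 * 354.9
Q = 1490.6 kJ

1490.6


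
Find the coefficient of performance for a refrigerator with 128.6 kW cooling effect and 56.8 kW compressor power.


COP = Q_evap / W
COP = 128.6 / 56.8
COP = 2.264

2.264


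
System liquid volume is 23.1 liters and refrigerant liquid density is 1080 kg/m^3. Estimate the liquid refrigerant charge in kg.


Charge = V * rho / 1000
Charge = 23.1 * 1080 / 1000
Charge = 24.95 kg

24.95


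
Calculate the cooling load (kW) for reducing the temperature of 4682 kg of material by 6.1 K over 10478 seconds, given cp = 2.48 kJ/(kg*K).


Q = m * cp * dT / t
Q = 4682 * 2.48 * 6.1 / 10478
Q = 6.76 kW

6.76


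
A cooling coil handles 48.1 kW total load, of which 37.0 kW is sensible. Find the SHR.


SHR = Q_sensible / Q_total
SHR = 37.0 / 48.1
SHR = 0.769

0.769


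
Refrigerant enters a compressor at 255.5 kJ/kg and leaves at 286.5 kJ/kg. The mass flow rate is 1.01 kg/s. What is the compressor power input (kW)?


dh = 286.5 - 255.5 = 31.0 kJ/kg
W = m_dot * dh = 1.01 * 31.0 = 31.31 kW

31.31


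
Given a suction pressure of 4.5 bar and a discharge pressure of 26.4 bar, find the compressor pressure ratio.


PR = P_high / P_low
PR = 26.4 / 4.5
PR = 5.867

5.867


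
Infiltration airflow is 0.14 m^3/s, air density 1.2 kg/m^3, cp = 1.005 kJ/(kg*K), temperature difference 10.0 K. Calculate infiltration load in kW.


Q = V_dot * rho * cp * dT
Q = 0.14 * 1.2 * 1.005 * 10.0
Q = 1.688 kW

1.688


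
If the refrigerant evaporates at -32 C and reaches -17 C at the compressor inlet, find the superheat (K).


Superheat = T_suction - T_evap
Superheat = -17 - (-32)
Superheat = 15 K

15


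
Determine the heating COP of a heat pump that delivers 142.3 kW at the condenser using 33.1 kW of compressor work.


COP_hp = Q_cond / W
COP_hp = 142.3 / 33.1
COP_hp = 4.299

4.299


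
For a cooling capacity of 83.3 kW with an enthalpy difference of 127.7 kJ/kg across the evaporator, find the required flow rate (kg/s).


m_dot = Q / dh
m_dot = 83.3 / 127.7
m_dot = 0.6523 kg/s

0.6523


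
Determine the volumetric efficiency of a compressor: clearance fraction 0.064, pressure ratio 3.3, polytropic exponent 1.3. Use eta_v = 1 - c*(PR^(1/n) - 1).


PR^(1/n) = 3.3^(1/1.3) = 2.50528349
eta_v = 1 - 0.064 * (2.50528349 - 1)
eta_v = 0.9037

0.9037


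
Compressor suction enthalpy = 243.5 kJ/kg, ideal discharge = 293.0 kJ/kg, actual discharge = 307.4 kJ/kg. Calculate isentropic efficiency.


dh_ideal = 293.0 - 243.5 = 49.5 kJ/kg
dh_actual = 307.4 - 243.5 = 63.9 kJ/kg
eta_s = dh_ideal / dh_actual = 49.5 / 63.9
eta_s = 0.7746

0.7746


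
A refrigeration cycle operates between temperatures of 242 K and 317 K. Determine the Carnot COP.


dT = 317 - 242 = 75 K
COP_carnot = T_cold / dT = 242 / 75
COP_carnot = 3.227

3.227


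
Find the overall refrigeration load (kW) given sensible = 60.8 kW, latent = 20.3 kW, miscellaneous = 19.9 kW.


Q_total = Q_s + Q_l + Q_misc
Q_total = 60.8 + 20.3 + 19.9
Q_total = 101.0 kW

101.0


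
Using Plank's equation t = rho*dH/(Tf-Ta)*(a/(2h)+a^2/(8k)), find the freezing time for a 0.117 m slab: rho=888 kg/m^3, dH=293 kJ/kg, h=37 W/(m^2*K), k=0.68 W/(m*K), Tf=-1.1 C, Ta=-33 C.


dT = -1.1 - (-33) = 31.9 K
term1 = a/(2h) = 0.117/(2*37) = 0.001581081081
term2 = a^2/(8k) = 0.117^2/(8*0.68) = 0.002516360294
t = rho*dH*1000/dT * (term1 + term2)
t = 888*293*1000/31.9 * (0.001581081081 + 0.002516360294)
t = 33420 s

33420


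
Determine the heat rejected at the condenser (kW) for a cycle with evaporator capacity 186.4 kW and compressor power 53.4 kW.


Q_cond = Q_evap + W
Q_cond = 186.4 + 53.4
Q_cond = 239.8 kW

239.8


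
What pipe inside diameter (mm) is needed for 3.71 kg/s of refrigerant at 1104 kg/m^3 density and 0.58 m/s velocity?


A = m_dot / (rho * v) = 3.71 / (1104 * 0.58) = 0.005793978011 m^2
d = sqrt(4*A/pi) * 1000
d = 85.9 mm

85.9


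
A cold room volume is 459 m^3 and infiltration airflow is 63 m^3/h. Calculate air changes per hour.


ACH = flow / volume
ACH = 63 / 459
ACH = 0.137

0.137


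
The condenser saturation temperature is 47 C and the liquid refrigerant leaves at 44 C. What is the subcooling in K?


Subcooling = T_cond - T_liquid
Subcooling = 47 - 44
Subcooling = 3 K

3


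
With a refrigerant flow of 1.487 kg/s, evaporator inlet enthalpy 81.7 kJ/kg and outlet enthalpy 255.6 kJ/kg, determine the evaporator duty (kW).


dh = 255.6 - 81.7 = 173.9 kJ/kg
Q_evap = m_dot * dh = 1.487 * 173.9
Q_evap = 258.59 kW

258.59


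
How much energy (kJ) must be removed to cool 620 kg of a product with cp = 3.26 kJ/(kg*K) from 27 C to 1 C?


dT = 27 - (1) = 26 K
Q = m * cp * dT = 620 * 3.26 * 26
Q = 52551 kJ

52551


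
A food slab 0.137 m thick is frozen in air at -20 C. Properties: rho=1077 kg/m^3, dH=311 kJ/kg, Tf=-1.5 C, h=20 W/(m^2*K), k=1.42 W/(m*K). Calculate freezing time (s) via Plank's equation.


dT = -1.5 - (-20) = 18.5 K
term1 = a/(2h) = 0.137/(2*20) = 0.003425
term2 = a^2/(8k) = 0.137^2/(8*1.42) = 0.001652200704
t = rho*dH*1000/dT * (term1 + term2)
t = 1077*311*1000/18.5 * (0.003425 + 0.001652200704)
t = 91924 s

91924


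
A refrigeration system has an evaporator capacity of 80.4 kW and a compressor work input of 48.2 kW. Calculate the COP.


COP = Q_evap / W
COP = 80.4 / 48.2
COP = 1.668

1.668


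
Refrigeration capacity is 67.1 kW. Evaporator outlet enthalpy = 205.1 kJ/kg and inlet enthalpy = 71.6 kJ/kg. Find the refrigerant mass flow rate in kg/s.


dh = 205.1 - 71.6 = 133.5 kJ/kg
m_dot = Q / dh = 67.1 / 133.5 = 0.5026 kg/s

0.5026


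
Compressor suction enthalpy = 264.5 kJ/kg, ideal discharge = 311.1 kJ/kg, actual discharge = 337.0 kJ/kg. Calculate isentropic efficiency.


dh_ideal = 311.1 - 264.5 = 46.6 kJ/kg
dh_actual = 337.0 - 264.5 = 72.5 kJ/kg
eta_s = dh_ideal / dh_actual = 46.6 / 72.5
eta_s = 0.6428

0.6428


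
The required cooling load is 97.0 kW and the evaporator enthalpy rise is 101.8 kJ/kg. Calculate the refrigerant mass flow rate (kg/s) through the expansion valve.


m_dot = Q / dh
m_dot = 97.0 / 101.8
m_dot = 0.9528 kg/s

0.9528


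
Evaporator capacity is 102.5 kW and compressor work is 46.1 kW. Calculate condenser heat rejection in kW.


Q_cond = Q_evap + W
Q_cond = 102.5 + 46.1
Q_cond = 148.6 kW

148.6


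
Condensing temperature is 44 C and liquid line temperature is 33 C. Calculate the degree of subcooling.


Subcooling = T_cond - T_liquid
Subcooling = 44 - 33
Subcooling = 11 K

11


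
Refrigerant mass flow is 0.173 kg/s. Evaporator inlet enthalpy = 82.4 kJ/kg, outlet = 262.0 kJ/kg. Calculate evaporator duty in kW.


dh = 262.0 - 82.4 = 179.6 kJ/kg
Q_evap = m_dot * dh = 0.173 * 179.6
Q_evap = 31.07 kW

31.07


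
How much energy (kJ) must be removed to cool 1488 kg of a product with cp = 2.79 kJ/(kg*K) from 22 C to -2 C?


dT = 22 - (-2) = 24 K
Q = m * cp * dT = 1488 * 2.79 * 24
Q = 99636 kJ

99636


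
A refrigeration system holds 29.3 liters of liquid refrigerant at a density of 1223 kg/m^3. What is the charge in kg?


Charge = V * rho / 1000
Charge = 29.3 * 1223 / 1000
Charge = 35.83 kg

35.83


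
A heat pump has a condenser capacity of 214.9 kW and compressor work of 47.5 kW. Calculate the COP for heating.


COP_hp = Q_cond / W
COP_hp = 214.9 / 47.5
COP_hp = 4.524

4.524


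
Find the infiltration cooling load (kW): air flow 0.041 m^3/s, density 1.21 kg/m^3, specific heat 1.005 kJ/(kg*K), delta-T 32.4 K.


Q = V_dot * rho * cp * dT
Q = 0.041 * 1.21 * 1.005 * 32.4
Q = 1.615 kW

1.615


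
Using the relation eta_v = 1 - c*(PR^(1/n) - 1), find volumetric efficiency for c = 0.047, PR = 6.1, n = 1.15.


PR^(1/n) = 6.1^(1/1.15) = 4.81831855
eta_v = 1 - 0.047 * (4.81831855 - 1)
eta_v = 0.8205

0.8205


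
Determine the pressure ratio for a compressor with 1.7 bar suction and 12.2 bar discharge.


PR = P_high / P_low
PR = 12.2 / 1.7
PR = 7.176

7.176


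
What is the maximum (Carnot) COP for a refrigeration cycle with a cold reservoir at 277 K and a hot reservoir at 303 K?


dT = 303 - 277 = 26 K
COP_carnot = T_cold / dT = 277 / 26
COP_carnot = 10.654

10.654


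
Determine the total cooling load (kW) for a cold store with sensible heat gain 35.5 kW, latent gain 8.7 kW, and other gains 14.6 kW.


Q_total = Q_s + Q_l + Q_misc
Q_total = 35.5 + 8.7 + 14.6
Q_total = 58.8 kW

58.8


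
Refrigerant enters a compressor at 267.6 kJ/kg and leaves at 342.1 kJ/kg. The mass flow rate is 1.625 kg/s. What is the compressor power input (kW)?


dh = 342.1 - 267.6 = 74.5 kJ/kg
W = m_dot * dh = 1.625 * 74.5 = 121.06 kW

121.06


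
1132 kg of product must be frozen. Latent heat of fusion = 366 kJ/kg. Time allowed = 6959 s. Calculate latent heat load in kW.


Q_lat = m * h_fg / t
Q_lat = 1132 * 366 / 6959
Q_lat = 59.54 kW

59.54


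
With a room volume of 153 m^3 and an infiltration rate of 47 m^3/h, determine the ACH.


ACH = flow / volume
ACH = 47 / 153
ACH = 0.307

0.307


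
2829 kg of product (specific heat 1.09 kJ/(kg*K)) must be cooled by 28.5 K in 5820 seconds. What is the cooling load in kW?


Q = m * cp * dT / t
Q = 2829 * 1.09 * 28.5 / 5820
Q = 15.1 kW

15.1


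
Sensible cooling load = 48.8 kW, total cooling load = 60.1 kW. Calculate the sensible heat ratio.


SHR = Q_sensible / Q_total
SHR = 48.8 / 60.1
SHR = 0.812

0.812


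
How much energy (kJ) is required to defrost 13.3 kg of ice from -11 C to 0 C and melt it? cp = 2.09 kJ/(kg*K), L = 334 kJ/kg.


Sensible heat = cp * dT = 2.09 * 11 = 22.99 kJ/kg
Total per kg = 22.99 + 334 = 356.99 kJ/kg
Q = m * total = 13.3 * 356.99
Q = 4748.0 kJ

4748.0


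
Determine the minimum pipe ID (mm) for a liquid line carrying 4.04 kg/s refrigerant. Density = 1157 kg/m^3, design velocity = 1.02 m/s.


A = m_dot / (rho * v) = 4.04 / (1157 * 1.02) = 0.003423322657 m^2
d = sqrt(4*A/pi) * 1000
d = 66.0 mm

66.0


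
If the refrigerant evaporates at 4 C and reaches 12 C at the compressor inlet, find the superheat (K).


Superheat = T_suction - T_evap
Superheat = 12 - (4)
Superheat = 8 K

8


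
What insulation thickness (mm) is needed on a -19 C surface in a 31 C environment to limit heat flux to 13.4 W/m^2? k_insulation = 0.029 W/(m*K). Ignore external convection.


dT = 31 - (-19) = 50 K
thickness = k * dT / q_max * 1000
thickness = 0.029 * 50 / 13.4 * 1000
thickness = 108.2 mm

108.2


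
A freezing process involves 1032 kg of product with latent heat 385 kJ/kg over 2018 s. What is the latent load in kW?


Q_lat = m * h_fg / t
Q_lat = 1032 * 385 / 2018
Q_lat = 196.89 kW

196.89


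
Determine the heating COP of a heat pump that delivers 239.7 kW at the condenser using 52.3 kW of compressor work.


COP_hp = Q_cond / W
COP_hp = 239.7 / 52.3
COP_hp = 4.583

4.583


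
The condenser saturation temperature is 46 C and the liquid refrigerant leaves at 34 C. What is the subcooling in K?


Subcooling = T_cond - T_liquid
Subcooling = 46 - 34
Subcooling = 12 K

12


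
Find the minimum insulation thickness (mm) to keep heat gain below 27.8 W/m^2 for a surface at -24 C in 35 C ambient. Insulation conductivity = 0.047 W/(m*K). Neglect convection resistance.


dT = 35 - (-24) = 59 K
thickness = k * dT / q_max * 1000
thickness = 0.047 * 59 / 27.8 * 1000
thickness = 99.7 mm

99.7


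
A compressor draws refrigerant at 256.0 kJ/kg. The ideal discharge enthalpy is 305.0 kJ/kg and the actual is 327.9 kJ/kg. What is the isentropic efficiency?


dh_ideal = 305.0 - 256.0 = 49.0 kJ/kg
dh_actual = 327.9 - 256.0 = 71.9 kJ/kg
eta_s = dh_ideal / dh_actual = 49.0 / 71.9
eta_s = 0.6815

0.6815


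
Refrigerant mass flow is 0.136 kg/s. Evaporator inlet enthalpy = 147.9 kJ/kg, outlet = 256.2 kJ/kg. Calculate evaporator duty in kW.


dh = 256.2 - 147.9 = 108.3 kJ/kg
Q_evap = m_dot * dh = 0.136 * 108.3
Q_evap = 14.73 kW

14.73


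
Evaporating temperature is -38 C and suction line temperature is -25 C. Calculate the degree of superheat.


Superheat = T_suction - T_evap
Superheat = -25 - (-38)
Superheat = 13 K

13


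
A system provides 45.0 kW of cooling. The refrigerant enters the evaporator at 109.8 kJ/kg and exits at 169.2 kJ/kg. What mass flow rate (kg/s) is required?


dh = 169.2 - 109.8 = 59.4 kJ/kg
m_dot = Q / dh = 45.0 / 59.4 = 0.7576 kg/s

0.7576


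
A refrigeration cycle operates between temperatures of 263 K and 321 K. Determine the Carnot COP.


dT = 321 - 263 = 58 K
COP_carnot = T_cold / dT = 263 / 58
COP_carnot = 4.534

4.534


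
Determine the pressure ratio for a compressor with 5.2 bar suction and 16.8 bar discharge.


PR = P_high / P_low
PR = 16.8 / 5.2
PR = 3.231

3.231


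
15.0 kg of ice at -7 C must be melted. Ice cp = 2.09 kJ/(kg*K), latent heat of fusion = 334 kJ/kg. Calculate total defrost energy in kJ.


Sensible heat = cp * dT = 2.09 * 7 = 14.63 kJ/kg
Total per kg = 14.63 + 334 = 348.63 kJ/kg
Q = m * total = 15.0 * 348.63
Q = 5229.5 kJ

5229.5


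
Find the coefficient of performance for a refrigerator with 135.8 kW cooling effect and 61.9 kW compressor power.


COP = Q_evap / W
COP = 135.8 / 61.9
COP = 2.194

2.194


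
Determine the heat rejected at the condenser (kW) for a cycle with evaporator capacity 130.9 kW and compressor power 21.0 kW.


Q_cond = Q_evap + W
Q_cond = 130.9 + 21.0
Q_cond = 151.9 kW

151.9


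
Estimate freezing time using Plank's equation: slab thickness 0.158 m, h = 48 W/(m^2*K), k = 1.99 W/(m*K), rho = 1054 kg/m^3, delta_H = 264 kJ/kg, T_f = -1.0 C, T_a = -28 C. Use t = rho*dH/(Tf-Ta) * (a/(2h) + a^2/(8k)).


dT = -1.0 - (-28) = 27.0 K
term1 = a/(2h) = 0.158/(2*48) = 0.001645833333
term2 = a^2/(8k) = 0.158^2/(8*1.99) = 0.001568090452
t = rho*dH*1000/dT * (term1 + term2)
t = 1054*264*1000/27.0 * (0.001645833333 + 0.001568090452)
t = 33122 s

33122


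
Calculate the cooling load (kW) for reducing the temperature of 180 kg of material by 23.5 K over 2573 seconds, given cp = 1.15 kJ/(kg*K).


Q = m * cp * dT / t
Q = 180 * 1.15 * 23.5 / 2573
Q = 1.891 kW

1.891


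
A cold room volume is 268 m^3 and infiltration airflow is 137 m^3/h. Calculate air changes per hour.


ACH = flow / volume
ACH = 137 / 268
ACH = 0.511

0.511


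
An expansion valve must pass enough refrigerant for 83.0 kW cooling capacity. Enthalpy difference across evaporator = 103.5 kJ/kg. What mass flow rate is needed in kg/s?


m_dot = Q / dh
m_dot = 83.0 / 103.5
m_dot = 0.8019 kg/s

0.8019


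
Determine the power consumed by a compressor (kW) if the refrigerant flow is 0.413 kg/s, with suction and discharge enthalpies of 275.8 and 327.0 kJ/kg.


dh = 327.0 - 275.8 = 51.2 kJ/kg
W = m_dot * dh = 0.413 * 51.2 = 21.15 kW

21.15


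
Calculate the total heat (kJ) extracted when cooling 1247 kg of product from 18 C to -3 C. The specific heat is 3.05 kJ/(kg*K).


dT = 18 - (-3) = 21 K
Q = m * cp * dT = 1247 * 3.05 * 21
Q = 79870 kJ

79870


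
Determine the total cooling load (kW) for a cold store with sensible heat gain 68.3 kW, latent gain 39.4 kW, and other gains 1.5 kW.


Q_total = Q_s + Q_l + Q_misc
Q_total = 68.3 + 39.4 + 1.5
Q_total = 109.2 kW

109.2


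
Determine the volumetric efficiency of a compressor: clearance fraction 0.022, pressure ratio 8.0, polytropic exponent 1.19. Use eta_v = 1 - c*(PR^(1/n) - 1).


PR^(1/n) = 8.0^(1/1.19) = 5.73983157
eta_v = 1 - 0.022 * (5.73983157 - 1)
eta_v = 0.8957

0.8957


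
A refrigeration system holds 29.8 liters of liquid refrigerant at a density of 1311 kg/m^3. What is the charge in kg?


Charge = V * rho / 1000
Charge = 29.8 * 1311 / 1000
Charge = 39.07 kg

39.07


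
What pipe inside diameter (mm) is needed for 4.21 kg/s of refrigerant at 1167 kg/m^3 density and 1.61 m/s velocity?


A = m_dot / (rho * v) = 4.21 / (1167 * 1.61) = 0.002240708511 m^2
d = sqrt(4*A/pi) * 1000
d = 53.4 mm

53.4


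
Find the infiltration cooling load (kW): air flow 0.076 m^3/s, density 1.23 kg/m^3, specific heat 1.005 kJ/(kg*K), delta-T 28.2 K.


Q = V_dot * rho * cp * dT
Q = 0.076 * 1.23 * 1.005 * 28.2
Q = 2.649 kW

2.649


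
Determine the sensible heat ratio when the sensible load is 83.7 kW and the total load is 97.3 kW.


SHR = Q_sensible / Q_total
SHR = 83.7 / 97.3
SHR = 0.86

0.86


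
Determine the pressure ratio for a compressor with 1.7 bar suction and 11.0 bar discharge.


PR = P_high / P_low
PR = 11.0 / 1.7
PR = 6.471

6.471


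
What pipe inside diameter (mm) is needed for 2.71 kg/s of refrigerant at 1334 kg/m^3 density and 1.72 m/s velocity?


A = m_dot / (rho * v) = 2.71 / (1334 * 1.72) = 0.001181095499 m^2
d = sqrt(4*A/pi) * 1000
d = 38.8 mm

38.8


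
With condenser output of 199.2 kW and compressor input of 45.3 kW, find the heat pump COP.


COP_hp = Q_cond / W
COP_hp = 199.2 / 45.3
COP_hp = 4.397

4.397


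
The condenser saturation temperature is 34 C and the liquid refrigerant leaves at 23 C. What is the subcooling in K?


Subcooling = T_cond - T_liquid
Subcooling = 34 - 23
Subcooling = 11 K

11


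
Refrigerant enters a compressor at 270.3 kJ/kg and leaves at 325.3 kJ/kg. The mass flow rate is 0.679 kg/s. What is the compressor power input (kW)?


dh = 325.3 - 270.3 = 55.0 kJ/kg
W = m_dot * dh = 0.679 * 55.0 = 37.35 kW

37.35


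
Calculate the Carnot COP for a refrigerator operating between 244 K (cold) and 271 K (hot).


dT = 271 - 244 = 27 K
COP_carnot = T_cold / dT = 244 / 27
COP_carnot = 9.037

9.037


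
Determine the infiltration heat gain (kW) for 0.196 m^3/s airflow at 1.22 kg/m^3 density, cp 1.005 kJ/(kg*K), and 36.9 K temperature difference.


Q = V_dot * rho * cp * dT
Q = 0.196 * 1.22 * 1.005 * 36.9
Q = 8.868 kW

8.868


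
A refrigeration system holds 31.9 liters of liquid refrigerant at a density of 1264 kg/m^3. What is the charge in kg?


Charge = V * rho / 1000
Charge = 31.9 * 1264 / 1000
Charge = 40.32 kg

40.32


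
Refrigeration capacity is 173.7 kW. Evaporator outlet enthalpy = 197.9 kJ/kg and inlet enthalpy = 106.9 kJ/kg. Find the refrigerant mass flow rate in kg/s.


dh = 197.9 - 106.9 = 91.0 kJ/kg
m_dot = Q / dh = 173.7 / 91.0 = 1.9088 kg/s

1.9088


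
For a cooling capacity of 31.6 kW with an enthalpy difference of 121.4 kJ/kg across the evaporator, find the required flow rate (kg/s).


m_dot = Q / dh
m_dot = 31.6 / 121.4
m_dot = 0.2603 kg/s

0.2603


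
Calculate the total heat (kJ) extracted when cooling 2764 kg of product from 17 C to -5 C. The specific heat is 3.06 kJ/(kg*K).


dT = 17 - (-5) = 22 K
Q = m * cp * dT = 2764 * 3.06 * 22
Q = 186072 kJ

186072


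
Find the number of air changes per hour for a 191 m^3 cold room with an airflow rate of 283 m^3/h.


ACH = flow / volume
ACH = 283 / 191
ACH = 1.482

1.482


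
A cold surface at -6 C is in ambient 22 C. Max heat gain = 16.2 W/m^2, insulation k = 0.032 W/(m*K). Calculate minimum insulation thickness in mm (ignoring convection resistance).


dT = 22 - (-6) = 28 K
thickness = k * dT / q_max * 1000
thickness = 0.032 * 28 / 16.2 * 1000
thickness = 55.3 mm

55.3


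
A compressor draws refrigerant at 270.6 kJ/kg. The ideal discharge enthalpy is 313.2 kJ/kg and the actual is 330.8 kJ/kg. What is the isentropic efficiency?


dh_ideal = 313.2 - 270.6 = 42.6 kJ/kg
dh_actual = 330.8 - 270.6 = 60.2 kJ/kg
eta_s = dh_ideal / dh_actual = 42.6 / 60.2
eta_s = 0.7076

0.7076


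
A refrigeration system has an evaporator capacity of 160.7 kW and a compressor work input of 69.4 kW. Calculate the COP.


COP = Q_evap / W
COP = 160.7 / 69.4
COP = 2.316

2.316


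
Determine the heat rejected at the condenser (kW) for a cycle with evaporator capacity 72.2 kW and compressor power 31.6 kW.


Q_cond = Q_evap + W
Q_cond = 72.2 + 31.6
Q_cond = 103.8 kW

103.8


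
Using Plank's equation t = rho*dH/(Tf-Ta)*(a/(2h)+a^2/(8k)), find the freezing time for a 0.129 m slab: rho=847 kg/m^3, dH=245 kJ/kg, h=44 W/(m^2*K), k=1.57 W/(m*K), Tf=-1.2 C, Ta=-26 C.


dT = -1.2 - (-26) = 24.8 K
term1 = a/(2h) = 0.129/(2*44) = 0.001465909091
term2 = a^2/(8k) = 0.129^2/(8*1.57) = 0.001324920382
t = rho*dH*1000/dT * (term1 + term2)
t = 847*245*1000/24.8 * (0.001465909091 + 0.001324920382)
t = 23352 s

23352


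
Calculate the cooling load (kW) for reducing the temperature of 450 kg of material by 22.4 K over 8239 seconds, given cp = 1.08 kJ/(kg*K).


Q = m * cp * dT / t
Q = 450 * 1.08 * 22.4 / 8239
Q = 1.321 kW

1.321


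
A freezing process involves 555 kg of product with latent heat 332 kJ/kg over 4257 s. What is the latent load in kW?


Q_lat = m * h_fg / t
Q_lat = 555 * 332 / 4257
Q_lat = 43.28 kW

43.28


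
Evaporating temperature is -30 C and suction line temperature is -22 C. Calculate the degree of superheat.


Superheat = T_suction - T_evap
Superheat = -22 - (-30)
Superheat = 8 K

8


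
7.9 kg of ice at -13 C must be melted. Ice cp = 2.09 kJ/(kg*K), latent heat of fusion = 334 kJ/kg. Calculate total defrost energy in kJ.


Sensible heat = cp * dT = 2.09 * 13 = 27.17 kJ/kg
Total per kg = 27.17 + 334 = 361.17 kJ/kg
Q = m * total = 7.9 * 361.17
Q = 2853.2 kJ

2853.2


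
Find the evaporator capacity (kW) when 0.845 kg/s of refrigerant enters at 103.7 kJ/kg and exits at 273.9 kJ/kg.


dh = 273.9 - 103.7 = 170.2 kJ/kg
Q_evap = m_dot * dh = 0.845 * 170.2
Q_evap = 143.82 kW

143.82


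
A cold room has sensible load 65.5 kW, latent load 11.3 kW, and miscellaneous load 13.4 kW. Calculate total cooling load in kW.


Q_total = Q_s + Q_l + Q_misc
Q_total = 65.5 + 11.3 + 13.4
Q_total = 90.2 kW

90.2
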